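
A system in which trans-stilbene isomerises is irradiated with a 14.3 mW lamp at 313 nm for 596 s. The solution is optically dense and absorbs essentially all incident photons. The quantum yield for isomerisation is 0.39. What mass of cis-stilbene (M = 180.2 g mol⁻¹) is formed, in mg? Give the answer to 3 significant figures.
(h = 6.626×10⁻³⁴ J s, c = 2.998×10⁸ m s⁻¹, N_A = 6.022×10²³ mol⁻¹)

1.57 mg

Photon energy at 313 nm: hc/λ = (6.626×10⁻³⁴)(2.998×10⁸)/(313×10⁻⁹) = 6.347×10⁻¹⁹ J.
Energy delivered: (14.3 mW)(596 s) = 8.523 J.
Photons incident: 8.523 / 6.347×10⁻¹⁹ = 1.343×10¹⁹, i.e. 1.343×10¹⁹/6.022×10²³ = 2.230×10⁻⁵ mol.
Product: Φ × n_abs = 0.39 × 2.230×10⁻⁵ = 8.697×10⁻⁶ mol.
Mass: 8.697×10⁻⁶ × 180.2 = 0.001567 g = 1.57 mg.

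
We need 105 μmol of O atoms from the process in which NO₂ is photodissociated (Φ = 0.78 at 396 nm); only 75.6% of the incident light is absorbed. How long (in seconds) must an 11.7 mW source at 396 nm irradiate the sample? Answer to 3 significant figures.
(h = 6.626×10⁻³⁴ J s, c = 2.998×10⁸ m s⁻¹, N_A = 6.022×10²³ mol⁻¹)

t ≈ 4600 s

Product: 105 μmol = 1.05×10⁻⁴ mol.
Photons that must be absorbed: 1.05×10⁻⁴ / 0.78 = 1.346×10⁻⁴ mol.
Incident photons needed: 1.346×10⁻⁴ / 0.756 = 1.780×10⁻⁴ mol.
Photon energy: hc/λ = 5.016×10⁻¹⁹ J; per mole, 3.021×10⁵ J mol⁻¹.
Energy required: 1.780×10⁻⁴ × 3.021×10⁵ = 53.77 J.
Time: 53.77 J / 0.0117 W = 4600 s.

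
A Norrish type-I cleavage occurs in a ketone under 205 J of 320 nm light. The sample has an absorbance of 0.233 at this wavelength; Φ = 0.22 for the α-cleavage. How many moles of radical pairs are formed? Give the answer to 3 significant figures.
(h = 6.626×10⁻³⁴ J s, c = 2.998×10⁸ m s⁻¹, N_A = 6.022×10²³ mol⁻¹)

Photon energy at 320 nm: hc/λ = (6.626×10⁻³⁴)(2.998×10⁸)/(320×10⁻⁹) = 6.208×10⁻¹⁹ J.
Photons incident: 205 / 6.208×10⁻¹⁹ = 3.302×10²⁰, i.e. 3.302×10²⁰/6.022×10²³ = 5.483×10⁻⁴ mol.
Fraction absorbed: 1 − 10^(−0.233) = 0.4152.
Photons absorbed: 0.4152 × 5.483×10⁻⁴ = 2.277×10⁻⁴ mol.
Product: Φ × n_abs = 0.22 × 2.277×10⁻⁴ = 5.009×10⁻⁵ mol.

5.01×10⁻⁵ mol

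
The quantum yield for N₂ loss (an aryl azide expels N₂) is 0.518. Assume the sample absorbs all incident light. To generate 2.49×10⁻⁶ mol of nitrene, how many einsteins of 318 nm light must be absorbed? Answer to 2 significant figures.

4.8×10⁻⁶ einstein

Photons that must be absorbed: 2.49×10⁻⁶ / 0.518 = 4.807×10⁻⁶ mol.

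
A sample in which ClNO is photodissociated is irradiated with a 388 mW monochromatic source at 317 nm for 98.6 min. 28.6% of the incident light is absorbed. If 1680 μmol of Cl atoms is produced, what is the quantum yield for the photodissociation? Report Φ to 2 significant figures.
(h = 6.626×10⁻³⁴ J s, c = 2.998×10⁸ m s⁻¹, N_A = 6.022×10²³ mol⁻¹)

Φ = 0.97

Product: 1680 μmol = 0.00168 mol.
Photon energy at 317 nm: hc/λ = (6.626×10⁻³⁴)(2.998×10⁸)/(317×10⁻⁹) = 6.266×10⁻¹⁹ J.
Energy delivered: (388 mW)(5916 s) = 2295 J.
Photons incident: 2295 / 6.266×10⁻¹⁹ = 3.663×10²¹, i.e. 3.663×10²¹/6.022×10²³ = 0.006083 mol.
Photons absorbed: 0.286 × 0.006083 = 0.001740 mol.
Φ = 0.00168 mol / 0.001740 mol photons = 0.97.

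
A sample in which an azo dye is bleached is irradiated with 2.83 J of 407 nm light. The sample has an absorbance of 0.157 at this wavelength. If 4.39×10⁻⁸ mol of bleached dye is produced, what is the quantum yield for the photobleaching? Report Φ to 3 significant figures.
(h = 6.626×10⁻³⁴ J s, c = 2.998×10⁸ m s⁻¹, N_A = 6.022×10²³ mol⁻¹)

Φ = 0.0150

Photon energy at 407 nm: hc/λ = (6.626×10⁻³⁴)(2.998×10⁸)/(407×10⁻⁹) = 4.881×10⁻¹⁹ J.
Photons incident: 2.83 / 4.881×10⁻¹⁹ = 5.798×10¹⁸, i.e. 5.798×10¹⁸/6.022×10²³ = 9.628×10⁻⁶ mol.
Fraction absorbed: 1 − 10^(−0.157) = 0.3034.
Photons absorbed: 0.3034 × 9.628×10⁻⁶ = 2.921×10⁻⁶ mol.
Φ = 4.39×10⁻⁸ mol / 2.921×10⁻⁶ mol photons = 0.0150.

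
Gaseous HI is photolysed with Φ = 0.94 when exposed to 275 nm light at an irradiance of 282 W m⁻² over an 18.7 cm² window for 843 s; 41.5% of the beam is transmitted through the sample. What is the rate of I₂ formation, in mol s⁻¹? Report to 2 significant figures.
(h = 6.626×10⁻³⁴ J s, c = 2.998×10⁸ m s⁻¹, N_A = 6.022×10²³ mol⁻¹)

Photon energy at 275 nm: hc/λ = (6.626×10⁻³⁴)(2.998×10⁸)/(275×10⁻⁹) = 7.224×10⁻¹⁹ J.
Energy delivered: (282 W m⁻²)(18.7×10⁻⁴ m²)(843 s) = 444.5 J.
Photons incident: 444.5 / 7.224×10⁻¹⁹ = 6.153×10²⁰, i.e. 6.153×10²⁰/6.022×10²³ = 0.001022 mol.
Fraction absorbed: 1 − 41.5/100 = 0.5850.
Photons absorbed: 0.5850 × 0.001022 = 5.979×10⁻⁴ mol.
Product formed: 0.94 × 5.979×10⁻⁴ = 5.620×10⁻⁴ mol.
Rate: 5.620×10⁻⁴ / 843 s = 6.7×10⁻⁷ mol s⁻¹.

6.7×10⁻⁷ mol s⁻¹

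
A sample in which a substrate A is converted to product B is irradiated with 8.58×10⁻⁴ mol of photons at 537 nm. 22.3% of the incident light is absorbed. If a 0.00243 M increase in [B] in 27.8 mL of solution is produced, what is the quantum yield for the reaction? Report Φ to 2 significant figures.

Product: (0.00243 M)(0.0278 L) = 6.755×10⁻⁵ mol.
Photons absorbed: 0.223 × 8.58×10⁻⁴ = 1.913×10⁻⁴ mol.
Φ = 6.755×10⁻⁵ mol / 1.913×10⁻⁴ mol photons = 0.35.

Φ = 0.35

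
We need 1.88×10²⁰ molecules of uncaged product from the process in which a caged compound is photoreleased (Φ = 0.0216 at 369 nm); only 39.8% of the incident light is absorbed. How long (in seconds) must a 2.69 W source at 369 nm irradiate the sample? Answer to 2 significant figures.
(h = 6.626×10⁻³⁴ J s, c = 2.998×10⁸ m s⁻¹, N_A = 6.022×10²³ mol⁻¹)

t ≈ 4400 s

Product: 1.88×10²⁰ / 6.022×10²³ = 3.122×10⁻⁴ mol.
Photons that must be absorbed: 3.122×10⁻⁴ / 0.0216 = 0.01445 mol.
Incident photons needed: 0.01445 / 0.398 = 0.03631 mol.
Photon energy: hc/λ = 5.383×10⁻¹⁹ J; per mole, 3.242×10⁵ J mol⁻¹.
Energy required: 0.03631 × 3.242×10⁵ = 1.177×10⁴ J.
Time: 1.177×10⁴ J / 2.69 W = 4400 s.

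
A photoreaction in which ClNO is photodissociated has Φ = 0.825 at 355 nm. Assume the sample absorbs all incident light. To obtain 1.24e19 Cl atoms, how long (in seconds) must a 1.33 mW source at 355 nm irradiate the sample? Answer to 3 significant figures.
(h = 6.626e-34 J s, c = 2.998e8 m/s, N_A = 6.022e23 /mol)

Product: 1.24e19 / 6.022e23 = 2.059e-5 mol.
Photons that must be absorbed: 2.059e-5 / 0.825 = 2.496e-5 mol.
Photon energy: hc/λ = 5.596e-19 J; per mole, 3.370e5 J mol⁻¹.
Energy required: 2.496e-5 × 3.370e5 = 8.412 J.
Time: 8.412 J / 0.00133 W = 6320 s.

t ≈ 6320 s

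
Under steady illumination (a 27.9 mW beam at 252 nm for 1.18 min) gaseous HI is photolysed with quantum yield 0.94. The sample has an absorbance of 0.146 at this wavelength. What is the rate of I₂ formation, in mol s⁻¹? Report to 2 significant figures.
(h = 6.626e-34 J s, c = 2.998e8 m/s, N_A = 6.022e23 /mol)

1.6e-8 mol s⁻¹

Photon energy at 252 nm: hc/λ = (6.626e-34)(2.998e8)/(252e-9) = 7.883e-19 J.
Energy delivered: (27.9 mW)(70.8 s) = 1.975 J.
Photons incident: 1.975 / 7.883e-19 = 2.505e18, i.e. 2.505e18/6.022e23 = 4.160e-6 mol.
Fraction absorbed: 1 − 10^(−0.146) = 0.2855.
Photons absorbed: 0.2855 × 4.160e-6 = 1.188e-6 mol.
Product formed: 0.94 × 1.188e-6 = 1.117e-6 mol.
Rate: 1.117e-6 / 70.8 s = 1.6e-8 mol s⁻¹.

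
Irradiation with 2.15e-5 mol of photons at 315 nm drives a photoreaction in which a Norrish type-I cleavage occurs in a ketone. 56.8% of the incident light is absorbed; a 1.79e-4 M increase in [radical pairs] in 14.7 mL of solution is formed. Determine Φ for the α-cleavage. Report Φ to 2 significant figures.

Product: (1.79e-4 M)(0.0147 L) = 2.631e-6 mol.
Photons absorbed: 0.568 × 2.15e-5 = 1.221e-5 mol.
Φ = 2.631e-6 mol / 1.221e-5 mol photons = 0.22.

Φ = 0.22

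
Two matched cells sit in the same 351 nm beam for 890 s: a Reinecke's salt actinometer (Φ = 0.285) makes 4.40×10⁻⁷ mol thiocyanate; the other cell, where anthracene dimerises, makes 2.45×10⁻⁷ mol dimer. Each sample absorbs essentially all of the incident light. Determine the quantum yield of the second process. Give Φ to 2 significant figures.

Φ = 0.16

Photons absorbed by the actinometer: 4.40×10⁻⁷ / 0.285 = 1.544×10⁻⁶ mol.
Φ(unknown) = 2.45×10⁻⁷ / 1.544×10⁻⁶ = 0.16.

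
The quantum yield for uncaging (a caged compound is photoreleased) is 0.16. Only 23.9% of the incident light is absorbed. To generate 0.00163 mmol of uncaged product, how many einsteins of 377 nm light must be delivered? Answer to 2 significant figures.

4.3×10⁻⁵ einstein

Product: 0.00163 mmol = 1.63×10⁻⁶ mol.
Photons that must be absorbed: 1.63×10⁻⁶ / 0.16 = 1.019×10⁻⁵ mol.
Incident photons needed: 1.019×10⁻⁵ / 0.239 = 4.264×10⁻⁵ mol.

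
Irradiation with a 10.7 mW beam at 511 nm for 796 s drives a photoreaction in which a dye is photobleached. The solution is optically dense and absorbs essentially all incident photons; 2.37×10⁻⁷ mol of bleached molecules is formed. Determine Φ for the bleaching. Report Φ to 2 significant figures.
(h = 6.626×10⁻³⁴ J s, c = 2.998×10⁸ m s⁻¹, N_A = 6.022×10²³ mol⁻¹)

Photon energy at 511 nm: hc/λ = (6.626×10⁻³⁴)(2.998×10⁸)/(511×10⁻⁹) = 3.887×10⁻¹⁹ J.
Energy delivered: (10.7 mW)(796 s) = 8.517 J.
Photons incident: 8.517 / 3.887×10⁻¹⁹ = 2.191×10¹⁹, i.e. 2.191×10¹⁹/6.022×10²³ = 3.638×10⁻⁵ mol.
Φ = 2.37×10⁻⁷ mol / 3.638×10⁻⁵ mol photons = 0.0065.

Φ = 0.0065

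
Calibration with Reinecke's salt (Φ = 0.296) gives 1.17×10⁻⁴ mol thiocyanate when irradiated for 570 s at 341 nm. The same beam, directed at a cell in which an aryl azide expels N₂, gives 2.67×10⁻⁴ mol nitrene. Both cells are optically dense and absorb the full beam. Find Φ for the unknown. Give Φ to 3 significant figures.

Photons absorbed by the actinometer: 1.17×10⁻⁴ / 0.296 = 3.953×10⁻⁴ mol.
Φ(unknown) = 2.67×10⁻⁴ / 3.953×10⁻⁴ = 0.675.

Φ = 0.675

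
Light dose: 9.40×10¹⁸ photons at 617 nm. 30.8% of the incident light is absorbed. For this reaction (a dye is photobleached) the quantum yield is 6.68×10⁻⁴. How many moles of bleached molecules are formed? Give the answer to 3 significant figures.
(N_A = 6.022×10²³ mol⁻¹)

3.21×10⁻⁹ mol

Moles of photons: 9.40×10¹⁸ / 6.022×10²³ = 1.561×10⁻⁵ mol.
Photons absorbed: 0.308 × 1.561×10⁻⁵ = 4.808×10⁻⁶ mol.
Product: Φ × n_abs = 6.68×10⁻⁴ × 4.808×10⁻⁶ = 3.212×10⁻⁹ mol.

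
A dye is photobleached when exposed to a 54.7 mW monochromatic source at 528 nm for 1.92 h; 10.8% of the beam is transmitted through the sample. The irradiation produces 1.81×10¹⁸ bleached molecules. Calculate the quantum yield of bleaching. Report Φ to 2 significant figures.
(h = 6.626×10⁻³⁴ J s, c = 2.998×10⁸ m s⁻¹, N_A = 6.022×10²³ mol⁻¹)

Φ = 0.0020

Product: 1.81×10¹⁸ / 6.022×10²³ = 3.006×10⁻⁶ mol.
Photon energy at 528 nm: hc/λ = (6.626×10⁻³⁴)(2.998×10⁸)/(528×10⁻⁹) = 3.762×10⁻¹⁹ J.
Energy delivered: (54.7 mW)(6912 s) = 378.1 J.
Photons incident: 378.1 / 3.762×10⁻¹⁹ = 1.005×10²¹, i.e. 1.005×10²¹/6.022×10²³ = 0.001669 mol.
Fraction absorbed: 1 − 10.8/100 = 0.8920.
Photons absorbed: 0.8920 × 0.001669 = 0.001489 mol.
Φ = 3.006×10⁻⁶ mol / 0.001489 mol photons = 0.0020.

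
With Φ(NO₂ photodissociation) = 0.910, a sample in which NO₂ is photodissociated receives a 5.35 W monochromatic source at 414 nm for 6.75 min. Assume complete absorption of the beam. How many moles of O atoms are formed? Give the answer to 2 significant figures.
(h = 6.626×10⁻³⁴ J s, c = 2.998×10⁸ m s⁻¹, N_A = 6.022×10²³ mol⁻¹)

0.0068 mol

Photon energy at 414 nm: hc/λ = (6.626×10⁻³⁴)(2.998×10⁸)/(414×10⁻⁹) = 4.798×10⁻¹⁹ J.
Energy delivered: (5.35 W)(405 s) = 2167 J.
Photons incident: 2167 / 4.798×10⁻¹⁹ = 4.516×10²¹, i.e. 4.516×10²¹/6.022×10²³ = 0.007499 mol.
Product: Φ × n_abs = 0.910 × 0.007499 = 0.006824 mol.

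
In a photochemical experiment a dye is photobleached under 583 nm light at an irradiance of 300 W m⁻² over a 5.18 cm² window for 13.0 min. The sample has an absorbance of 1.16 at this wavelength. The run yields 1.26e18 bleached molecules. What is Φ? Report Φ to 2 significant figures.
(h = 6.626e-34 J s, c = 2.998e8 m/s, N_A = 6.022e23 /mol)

Product: 1.26e18 / 6.022e23 = 2.092e-6 mol.
Photon energy at 583 nm: hc/λ = (6.626e-34)(2.998e8)/(583e-9) = 3.407e-19 J.
Energy delivered: (300 W m⁻²)(5.18e-4 m²)(780 s) = 121.2 J.
Photons incident: 121.2 / 3.407e-19 = 3.557e20, i.e. 3.557e20/6.022e23 = 5.907e-4 mol.
Fraction absorbed: 1 − 10^(−1.16) = 0.9308.
Photons absorbed: 0.9308 × 5.907e-4 = 5.498e-4 mol.
Φ = 2.092e-6 mol / 5.498e-4 mol photons = 0.0038.

Φ = 0.0038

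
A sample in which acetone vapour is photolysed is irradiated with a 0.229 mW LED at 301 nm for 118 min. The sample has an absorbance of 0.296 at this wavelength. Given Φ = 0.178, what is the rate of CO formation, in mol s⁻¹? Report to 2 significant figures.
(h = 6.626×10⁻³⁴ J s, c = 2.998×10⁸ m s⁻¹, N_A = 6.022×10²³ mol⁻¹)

Photon energy at 301 nm: hc/λ = (6.626×10⁻³⁴)(2.998×10⁸)/(301×10⁻⁹) = 6.600×10⁻¹⁹ J.
Energy delivered: (0.229 mW)(7080 s) = 1.621 J.
Photons incident: 1.621 / 6.600×10⁻¹⁹ = 2.456×10¹⁸, i.e. 2.456×10¹⁸/6.022×10²³ = 4.078×10⁻⁶ mol.
Fraction absorbed: 1 − 10^(−0.296) = 0.4942.
Photons absorbed: 0.4942 × 4.078×10⁻⁶ = 2.015×10⁻⁶ mol.
Product formed: 0.178 × 2.015×10⁻⁶ = 3.587×10⁻⁷ mol.
Rate: 3.587×10⁻⁷ / 7080 s = 5.1×10⁻¹¹ mol s⁻¹.

5.1×10⁻¹¹ mol s⁻¹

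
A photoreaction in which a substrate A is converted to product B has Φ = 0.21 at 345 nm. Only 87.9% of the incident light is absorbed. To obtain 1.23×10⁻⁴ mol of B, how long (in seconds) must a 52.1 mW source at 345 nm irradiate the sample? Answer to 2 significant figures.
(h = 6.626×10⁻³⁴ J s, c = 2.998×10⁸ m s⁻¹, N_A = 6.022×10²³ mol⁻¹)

Photons that must be absorbed: 1.23×10⁻⁴ / 0.21 = 5.857×10⁻⁴ mol.
Incident photons needed: 5.857×10⁻⁴ / 0.879 = 6.663×10⁻⁴ mol.
Photon energy: hc/λ = 5.758×10⁻¹⁹ J; per mole, 3.467×10⁵ J mol⁻¹.
Energy required: 6.663×10⁻⁴ × 3.467×10⁵ = 231.0 J.
Time: 231.0 J / 0.0521 W = 4400 s.

t ≈ 4400 s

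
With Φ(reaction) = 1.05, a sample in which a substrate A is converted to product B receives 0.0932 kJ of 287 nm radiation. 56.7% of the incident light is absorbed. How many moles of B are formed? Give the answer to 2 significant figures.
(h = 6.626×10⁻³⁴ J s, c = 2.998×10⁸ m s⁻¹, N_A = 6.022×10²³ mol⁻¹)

Photon energy at 287 nm: hc/λ = (6.626×10⁻³⁴)(2.998×10⁸)/(287×10⁻⁹) = 6.922×10⁻¹⁹ J.
Incident energy: 0.0932 kJ = 93.2 J.
Photons incident: 93.2 / 6.922×10⁻¹⁹ = 1.346×10²⁰, i.e. 1.346×10²⁰/6.022×10²³ = 2.235×10⁻⁴ mol.
Photons absorbed: 0.567 × 2.235×10⁻⁴ = 1.267×10⁻⁴ mol.
Product: Φ × n_abs = 1.05 × 1.267×10⁻⁴ = 1.330×10⁻⁴ mol.

1.3×10⁻⁴ mol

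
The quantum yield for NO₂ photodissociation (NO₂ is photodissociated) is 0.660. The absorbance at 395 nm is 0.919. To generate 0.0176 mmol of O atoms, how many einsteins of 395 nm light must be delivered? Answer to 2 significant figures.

3.0e-5 einstein

Product: 0.0176 mmol = 1.76e-5 mol.
Photons that must be absorbed: 1.76e-5 / 0.660 = 2.667e-5 mol.
Fraction absorbed: 1 − 10^(−0.919) = 0.8795.
Incident photons needed: 2.667e-5 / 0.8795 = 3.032e-5 mol.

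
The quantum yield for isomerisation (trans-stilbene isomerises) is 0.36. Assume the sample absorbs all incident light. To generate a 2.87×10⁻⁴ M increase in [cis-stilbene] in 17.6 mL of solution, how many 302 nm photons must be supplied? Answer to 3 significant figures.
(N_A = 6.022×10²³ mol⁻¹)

8.45×10¹⁸ photons

Product: (2.87×10⁻⁴ M)(0.0176 L) = 5.051×10⁻⁶ mol.
Photons that must be absorbed: 5.051×10⁻⁶ / 0.36 = 1.403×10⁻⁵ mol.
Photon count: 1.403×10⁻⁵ × 6.022×10²³ = 8.45×10¹⁸.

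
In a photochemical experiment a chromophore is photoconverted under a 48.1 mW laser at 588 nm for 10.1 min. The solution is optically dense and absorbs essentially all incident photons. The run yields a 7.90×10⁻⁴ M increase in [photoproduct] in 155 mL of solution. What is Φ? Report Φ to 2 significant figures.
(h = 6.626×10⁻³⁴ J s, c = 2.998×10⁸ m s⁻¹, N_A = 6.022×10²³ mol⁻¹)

Product: (7.90×10⁻⁴ M)(0.155 L) = 1.225×10⁻⁴ mol.
Photon energy at 588 nm: hc/λ = (6.626×10⁻³⁴)(2.998×10⁸)/(588×10⁻⁹) = 3.378×10⁻¹⁹ J.
Energy delivered: (48.1 mW)(606 s) = 29.15 J.
Photons incident: 29.15 / 3.378×10⁻¹⁹ = 8.629×10¹⁹, i.e. 8.629×10¹⁹/6.022×10²³ = 1.433×10⁻⁴ mol.
Φ = 1.225×10⁻⁴ mol / 1.433×10⁻⁴ mol photons = 0.85.

Φ = 0.85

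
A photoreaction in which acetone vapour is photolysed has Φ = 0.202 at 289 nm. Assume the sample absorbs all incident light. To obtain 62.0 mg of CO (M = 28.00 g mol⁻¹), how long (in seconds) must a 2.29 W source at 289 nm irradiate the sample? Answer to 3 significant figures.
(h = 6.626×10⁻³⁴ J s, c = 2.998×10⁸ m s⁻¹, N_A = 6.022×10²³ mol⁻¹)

Product: 62.0 mg / 28.00 g mol⁻¹ = 0.002214 mol.
Photons that must be absorbed: 0.002214 / 0.202 = 0.01096 mol.
Photon energy: hc/λ = 6.874×10⁻¹⁹ J; per mole, 4.140×10⁵ J mol⁻¹.
Energy required: 0.01096 × 4.140×10⁵ = 4537 J.
Time: 4537 J / 2.29 W = 1980 s.

t ≈ 1980 s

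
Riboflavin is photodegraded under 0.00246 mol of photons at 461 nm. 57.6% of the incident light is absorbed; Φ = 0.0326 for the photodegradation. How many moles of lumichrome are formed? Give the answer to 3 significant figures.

4.62×10⁻⁵ mol

Photons absorbed: 0.576 × 0.00246 = 0.001417 mol.
Product: Φ × n_abs = 0.0326 × 0.001417 = 4.619×10⁻⁵ mol.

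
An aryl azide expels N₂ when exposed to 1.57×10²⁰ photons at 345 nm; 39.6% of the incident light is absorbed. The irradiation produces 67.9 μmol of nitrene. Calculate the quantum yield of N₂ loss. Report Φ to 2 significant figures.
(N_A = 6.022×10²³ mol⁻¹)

Φ = 0.66

Product: 67.9 μmol = 6.79×10⁻⁵ mol.
Moles of photons: 1.57×10²⁰ / 6.022×10²³ = 2.607×10⁻⁴ mol.
Photons absorbed: 0.396 × 2.607×10⁻⁴ = 1.032×10⁻⁴ mol.
Φ = 6.79×10⁻⁵ mol / 1.032×10⁻⁴ mol photons = 0.66.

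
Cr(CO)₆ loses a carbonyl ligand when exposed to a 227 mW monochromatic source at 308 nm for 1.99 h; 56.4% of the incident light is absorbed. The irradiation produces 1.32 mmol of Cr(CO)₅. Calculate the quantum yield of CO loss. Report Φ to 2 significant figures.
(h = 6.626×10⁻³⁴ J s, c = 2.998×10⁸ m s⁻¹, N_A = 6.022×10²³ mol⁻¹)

Product: 1.32 mmol = 0.00132 mol.
Photon energy at 308 nm: hc/λ = (6.626×10⁻³⁴)(2.998×10⁸)/(308×10⁻⁹) = 6.450×10⁻¹⁹ J.
Energy delivered: (227 mW)(7164 s) = 1626 J.
Photons incident: 1626 / 6.450×10⁻¹⁹ = 2.521×10²¹, i.e. 2.521×10²¹/6.022×10²³ = 0.004186 mol.
Photons absorbed: 0.564 × 0.004186 = 0.002361 mol.
Φ = 0.00132 mol / 0.002361 mol photons = 0.56.

Φ = 0.56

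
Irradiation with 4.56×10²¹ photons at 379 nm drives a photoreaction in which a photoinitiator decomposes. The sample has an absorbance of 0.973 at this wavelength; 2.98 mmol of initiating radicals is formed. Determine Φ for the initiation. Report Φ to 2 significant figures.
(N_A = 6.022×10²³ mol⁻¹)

Product: 2.98 mmol = 0.00298 mol.
Moles of photons: 4.56×10²¹ / 6.022×10²³ = 0.007572 mol.
Fraction absorbed: 1 − 10^(−0.973) = 0.8936.
Photons absorbed: 0.8936 × 0.007572 = 0.006766 mol.
Φ = 0.00298 mol / 0.006766 mol photons = 0.44.

Φ = 0.44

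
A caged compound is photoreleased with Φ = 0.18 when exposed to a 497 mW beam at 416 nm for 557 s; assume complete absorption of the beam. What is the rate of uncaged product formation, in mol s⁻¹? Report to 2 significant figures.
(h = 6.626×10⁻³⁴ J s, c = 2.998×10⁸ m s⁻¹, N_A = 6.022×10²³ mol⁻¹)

Photon energy at 416 nm: hc/λ = (6.626×10⁻³⁴)(2.998×10⁸)/(416×10⁻⁹) = 4.775×10⁻¹⁹ J.
Energy delivered: (497 mW)(557 s) = 276.8 J.
Photons incident: 276.8 / 4.775×10⁻¹⁹ = 5.797×10²⁰, i.e. 5.797×10²⁰/6.022×10²³ = 9.626×10⁻⁴ mol.
Product formed: 0.18 × 9.626×10⁻⁴ = 1.733×10⁻⁴ mol.
Rate: 1.733×10⁻⁴ / 557 s = 3.1×10⁻⁷ mol s⁻¹.

3.1×10⁻⁷ mol s⁻¹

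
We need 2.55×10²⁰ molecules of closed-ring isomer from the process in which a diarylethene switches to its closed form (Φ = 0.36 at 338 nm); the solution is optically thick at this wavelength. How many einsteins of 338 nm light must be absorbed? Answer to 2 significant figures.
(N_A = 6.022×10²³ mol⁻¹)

0.0012 einstein

Product: 2.55×10²⁰ / 6.022×10²³ = 4.234×10⁻⁴ mol.
Photons that must be absorbed: 4.234×10⁻⁴ / 0.36 = 0.001176 mol.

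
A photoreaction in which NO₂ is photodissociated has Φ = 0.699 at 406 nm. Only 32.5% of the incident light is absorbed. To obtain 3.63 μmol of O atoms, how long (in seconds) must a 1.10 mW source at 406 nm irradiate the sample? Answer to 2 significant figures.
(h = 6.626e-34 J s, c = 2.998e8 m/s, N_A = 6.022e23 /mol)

t ≈ 4300 s

Product: 3.63 μmol = 3.63e-6 mol.
Photons that must be absorbed: 3.63e-6 / 0.699 = 5.193e-6 mol.
Incident photons needed: 5.193e-6 / 0.325 = 1.598e-5 mol.
Photon energy: hc/λ = 4.893e-19 J; per mole, 2.947e5 J mol⁻¹.
Energy required: 1.598e-5 × 2.947e5 = 4.709 J.
Time: 4.709 J / 0.0011 W = 4300 s.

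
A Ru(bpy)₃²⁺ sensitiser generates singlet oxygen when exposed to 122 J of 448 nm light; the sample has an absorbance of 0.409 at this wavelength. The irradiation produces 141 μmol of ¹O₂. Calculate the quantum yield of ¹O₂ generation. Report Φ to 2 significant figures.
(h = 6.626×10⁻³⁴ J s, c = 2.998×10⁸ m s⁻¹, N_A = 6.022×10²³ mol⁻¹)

Φ = 0.51

Product: 141 μmol = 1.41×10⁻⁴ mol.
Photon energy at 448 nm: hc/λ = (6.626×10⁻³⁴)(2.998×10⁸)/(448×10⁻⁹) = 4.434×10⁻¹⁹ J.
Photons incident: 122 / 4.434×10⁻¹⁹ = 2.751×10²⁰, i.e. 2.751×10²⁰/6.022×10²³ = 4.568×10⁻⁴ mol.
Fraction absorbed: 1 − 10^(−0.409) = 0.6101.
Photons absorbed: 0.6101 × 4.568×10⁻⁴ = 2.787×10⁻⁴ mol.
Φ = 1.41×10⁻⁴ mol / 2.787×10⁻⁴ mol photons = 0.51.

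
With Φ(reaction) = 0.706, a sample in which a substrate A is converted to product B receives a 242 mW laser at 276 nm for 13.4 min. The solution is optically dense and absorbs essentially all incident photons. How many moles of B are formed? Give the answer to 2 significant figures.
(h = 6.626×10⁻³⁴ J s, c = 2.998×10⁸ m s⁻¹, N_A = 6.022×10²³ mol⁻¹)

3.2×10⁻⁴ mol

Photon energy at 276 nm: hc/λ = (6.626×10⁻³⁴)(2.998×10⁸)/(276×10⁻⁹) = 7.197×10⁻¹⁹ J.
Energy delivered: (242 mW)(804 s) = 194.6 J.
Photons incident: 194.6 / 7.197×10⁻¹⁹ = 2.704×10²⁰, i.e. 2.704×10²⁰/6.022×10²³ = 4.490×10⁻⁴ mol.
Product: Φ × n_abs = 0.706 × 4.490×10⁻⁴ = 3.170×10⁻⁴ mol.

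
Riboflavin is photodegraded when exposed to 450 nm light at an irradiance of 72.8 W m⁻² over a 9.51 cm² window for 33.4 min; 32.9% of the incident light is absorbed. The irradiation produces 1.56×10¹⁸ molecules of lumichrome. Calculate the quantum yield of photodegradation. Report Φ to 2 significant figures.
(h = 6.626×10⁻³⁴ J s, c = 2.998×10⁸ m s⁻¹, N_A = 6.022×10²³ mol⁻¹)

Product: 1.56×10¹⁸ / 6.022×10²³ = 2.591×10⁻⁶ mol.
Photon energy at 450 nm: hc/λ = (6.626×10⁻³⁴)(2.998×10⁸)/(450×10⁻⁹) = 4.414×10⁻¹⁹ J.
Energy delivered: (72.8 W m⁻²)(9.51×10⁻⁴ m²)(2004 s) = 138.7 J.
Photons incident: 138.7 / 4.414×10⁻¹⁹ = 3.142×10²⁰, i.e. 3.142×10²⁰/6.022×10²³ = 5.218×10⁻⁴ mol.
Photons absorbed: 0.329 × 5.218×10⁻⁴ = 1.717×10⁻⁴ mol.
Φ = 2.591×10⁻⁶ mol / 1.717×10⁻⁴ mol photons = 0.015.

Φ = 0.015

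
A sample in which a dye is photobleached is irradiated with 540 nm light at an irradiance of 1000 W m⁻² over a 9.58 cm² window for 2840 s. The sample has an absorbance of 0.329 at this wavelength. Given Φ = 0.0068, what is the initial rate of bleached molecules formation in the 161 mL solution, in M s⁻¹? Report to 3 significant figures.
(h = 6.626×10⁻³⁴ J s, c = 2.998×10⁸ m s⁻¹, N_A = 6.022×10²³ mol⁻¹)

Photon energy at 540 nm: hc/λ = (6.626×10⁻³⁴)(2.998×10⁸)/(540×10⁻⁹) = 3.679×10⁻¹⁹ J.
Energy delivered: (1000 W m⁻²)(9.58×10⁻⁴ m²)(2840 s) = 2721 J.
Photons incident: 2721 / 3.679×10⁻¹⁹ = 7.396×10²¹, i.e. 7.396×10²¹/6.022×10²³ = 0.01228 mol.
Fraction absorbed: 1 − 10^(−0.329) = 0.5312.
Photons absorbed: 0.5312 × 0.01228 = 0.006523 mol.
Product formed: 0.0068 × 0.006523 = 4.436×10⁻⁵ mol.
Rate: 4.436×10⁻⁵ mol / (2840 s × 0.161 L) = 9.70×10⁻⁸ M s⁻¹.

9.70×10⁻⁸ M s⁻¹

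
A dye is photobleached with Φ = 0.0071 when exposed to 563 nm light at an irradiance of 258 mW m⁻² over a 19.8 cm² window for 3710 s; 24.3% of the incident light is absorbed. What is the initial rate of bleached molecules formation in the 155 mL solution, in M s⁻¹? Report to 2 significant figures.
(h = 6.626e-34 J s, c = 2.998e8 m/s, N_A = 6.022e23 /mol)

Photon energy at 563 nm: hc/λ = (6.626e-34)(2.998e8)/(563e-9) = 3.528e-19 J.
Energy delivered: (258 mW m⁻²)(19.8e-4 m²)(3710 s) = 1.895 J.
Photons incident: 1.895 / 3.528e-19 = 5.371e18, i.e. 5.371e18/6.022e23 = 8.919e-6 mol.
Photons absorbed: 0.243 × 8.919e-6 = 2.167e-6 mol.
Product formed: 0.0071 × 2.167e-6 = 1.539e-8 mol.
Rate: 1.539e-8 mol / (3710 s × 0.155 L) = 2.7e-11 M s⁻¹.

2.7e-11 M s⁻¹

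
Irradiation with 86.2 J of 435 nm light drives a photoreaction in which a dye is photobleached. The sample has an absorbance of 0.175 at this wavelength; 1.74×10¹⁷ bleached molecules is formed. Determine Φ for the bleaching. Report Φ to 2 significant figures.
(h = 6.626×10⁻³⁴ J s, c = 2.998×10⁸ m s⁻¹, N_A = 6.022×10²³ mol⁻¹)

Product: 1.74×10¹⁷ / 6.022×10²³ = 2.889×10⁻⁷ mol.
Photon energy at 435 nm: hc/λ = (6.626×10⁻³⁴)(2.998×10⁸)/(435×10⁻⁹) = 4.567×10⁻¹⁹ J.
Photons incident: 86.2 / 4.567×10⁻¹⁹ = 1.887×10²⁰, i.e. 1.887×10²⁰/6.022×10²³ = 3.134×10⁻⁴ mol.
Fraction absorbed: 1 − 10^(−0.175) = 0.3317.
Photons absorbed: 0.3317 × 3.134×10⁻⁴ = 1.040×10⁻⁴ mol.
Φ = 2.889×10⁻⁷ mol / 1.040×10⁻⁴ mol photons = 0.0028.

Φ = 0.0028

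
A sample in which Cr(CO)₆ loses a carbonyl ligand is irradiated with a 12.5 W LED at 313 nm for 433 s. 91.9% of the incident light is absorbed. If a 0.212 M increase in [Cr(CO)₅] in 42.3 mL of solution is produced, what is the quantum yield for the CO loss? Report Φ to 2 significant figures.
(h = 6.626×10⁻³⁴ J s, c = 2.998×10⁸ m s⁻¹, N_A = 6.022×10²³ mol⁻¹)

Φ = 0.69

Product: (0.212 M)(0.0423 L) = 0.008968 mol.
Photon energy at 313 nm: hc/λ = (6.626×10⁻³⁴)(2.998×10⁸)/(313×10⁻⁹) = 6.347×10⁻¹⁹ J.
Energy delivered: (12.5 W)(433 s) = 5413 J.
Photons incident: 5413 / 6.347×10⁻¹⁹ = 8.528×10²¹, i.e. 8.528×10²¹/6.022×10²³ = 0.01416 mol.
Photons absorbed: 0.919 × 0.01416 = 0.01301 mol.
Φ = 0.008968 mol / 0.01301 mol photons = 0.69.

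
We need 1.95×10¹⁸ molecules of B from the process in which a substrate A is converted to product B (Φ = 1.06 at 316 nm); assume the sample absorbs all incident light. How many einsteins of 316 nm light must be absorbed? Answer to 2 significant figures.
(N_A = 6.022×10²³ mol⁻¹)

3.1×10⁻⁶ einstein

Product: 1.95×10¹⁸ / 6.022×10²³ = 3.238×10⁻⁶ mol.
Photons that must be absorbed: 3.238×10⁻⁶ / 1.06 = 3.055×10⁻⁶ mol.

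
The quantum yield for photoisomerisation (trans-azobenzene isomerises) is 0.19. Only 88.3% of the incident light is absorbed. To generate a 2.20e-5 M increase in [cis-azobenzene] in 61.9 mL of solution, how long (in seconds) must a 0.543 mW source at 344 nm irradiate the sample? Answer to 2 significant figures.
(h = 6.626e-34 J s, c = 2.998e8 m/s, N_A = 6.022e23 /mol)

Product: (2.20e-5 M)(0.0619 L) = 1.362e-6 mol.
Photons that must be absorbed: 1.362e-6 / 0.19 = 7.168e-6 mol.
Incident photons needed: 7.168e-6 / 0.883 = 8.118e-6 mol.
Photon energy: hc/λ = 5.775e-19 J; per mole, 3.478e5 J mol⁻¹.
Energy required: 8.118e-6 × 3.478e5 = 2.823 J.
Time: 2.823 J / 0.000543 W = 5200 s.

t ≈ 5200 s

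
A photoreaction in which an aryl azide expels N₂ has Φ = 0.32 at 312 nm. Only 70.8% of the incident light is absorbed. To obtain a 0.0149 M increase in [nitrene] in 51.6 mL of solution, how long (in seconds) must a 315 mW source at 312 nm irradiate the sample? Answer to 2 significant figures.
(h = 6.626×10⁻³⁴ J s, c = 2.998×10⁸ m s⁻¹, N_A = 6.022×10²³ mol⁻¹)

t ≈ 4100 s

Product: (0.0149 M)(0.0516 L) = 7.688×10⁻⁴ mol.
Photons that must be absorbed: 7.688×10⁻⁴ / 0.32 = 0.002403 mol.
Incident photons needed: 0.002403 / 0.708 = 0.003394 mol.
Photon energy: hc/λ = 6.367×10⁻¹⁹ J; per mole, 3.834×10⁵ J mol⁻¹.
Energy required: 0.003394 × 3.834×10⁵ = 1301 J.
Time: 1301 J / 0.315 W = 4100 s.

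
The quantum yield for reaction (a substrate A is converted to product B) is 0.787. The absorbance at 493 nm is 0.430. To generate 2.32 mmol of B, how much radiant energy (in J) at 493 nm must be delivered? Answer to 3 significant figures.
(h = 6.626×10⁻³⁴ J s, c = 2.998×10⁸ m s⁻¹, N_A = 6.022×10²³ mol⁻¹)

1140 J

Product: 2.32 mmol = 0.00232 mol.
Photons that must be absorbed: 0.00232 / 0.787 = 0.002948 mol.
Fraction absorbed: 1 − 10^(−0.430) = 0.6285.
Incident photons needed: 0.002948 / 0.6285 = 0.004691 mol.
Photon energy: hc/λ = 4.029×10⁻¹⁹ J; per mole, 2.426×10⁵ J mol⁻¹.
Energy required: 0.004691 × 2.426×10⁵ = 1140 J.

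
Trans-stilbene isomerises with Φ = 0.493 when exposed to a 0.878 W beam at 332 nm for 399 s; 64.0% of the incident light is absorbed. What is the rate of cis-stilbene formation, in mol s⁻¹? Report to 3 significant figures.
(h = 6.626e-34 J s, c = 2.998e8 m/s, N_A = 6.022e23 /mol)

Photon energy at 332 nm: hc/λ = (6.626e-34)(2.998e8)/(332e-9) = 5.983e-19 J.
Energy delivered: (0.878 W)(399 s) = 350.3 J.
Photons incident: 350.3 / 5.983e-19 = 5.855e20, i.e. 5.855e20/6.022e23 = 9.723e-4 mol.
Photons absorbed: 0.640 × 9.723e-4 = 6.223e-4 mol.
Product formed: 0.493 × 6.223e-4 = 3.068e-4 mol.
Rate: 3.068e-4 / 399 s = 7.69e-7 mol s⁻¹.

7.69e-7 mol s⁻¹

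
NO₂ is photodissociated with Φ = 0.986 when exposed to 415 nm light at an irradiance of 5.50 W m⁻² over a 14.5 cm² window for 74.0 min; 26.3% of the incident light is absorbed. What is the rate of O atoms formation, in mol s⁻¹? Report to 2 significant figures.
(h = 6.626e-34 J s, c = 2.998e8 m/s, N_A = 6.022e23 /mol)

7.2e-9 mol s⁻¹

Photon energy at 415 nm: hc/λ = (6.626e-34)(2.998e8)/(415e-9) = 4.787e-19 J.
Energy delivered: (5.50 W m⁻²)(14.5e-4 m²)(4440 s) = 35.41 J.
Photons incident: 35.41 / 4.787e-19 = 7.397e19, i.e. 7.397e19/6.022e23 = 1.228e-4 mol.
Photons absorbed: 0.263 × 1.228e-4 = 3.230e-5 mol.
Product formed: 0.986 × 3.230e-5 = 3.185e-5 mol.
Rate: 3.185e-5 / 4440 s = 7.2e-9 mol s⁻¹.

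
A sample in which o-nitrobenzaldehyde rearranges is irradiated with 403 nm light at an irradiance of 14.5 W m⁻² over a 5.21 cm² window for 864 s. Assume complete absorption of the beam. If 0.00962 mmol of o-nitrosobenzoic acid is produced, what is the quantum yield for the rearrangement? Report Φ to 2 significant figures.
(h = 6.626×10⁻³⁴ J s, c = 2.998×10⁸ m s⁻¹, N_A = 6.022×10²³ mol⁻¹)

Product: 0.00962 mmol = 9.62×10⁻⁶ mol.
Photon energy at 403 nm: hc/λ = (6.626×10⁻³⁴)(2.998×10⁸)/(403×10⁻⁹) = 4.929×10⁻¹⁹ J.
Energy delivered: (14.5 W m⁻²)(5.21×10⁻⁴ m²)(864 s) = 6.527 J.
Photons incident: 6.527 / 4.929×10⁻¹⁹ = 1.324×10¹⁹, i.e. 1.324×10¹⁹/6.022×10²³ = 2.199×10⁻⁵ mol.
Φ = 9.62×10⁻⁶ mol / 2.199×10⁻⁵ mol photons = 0.44.

Φ = 0.44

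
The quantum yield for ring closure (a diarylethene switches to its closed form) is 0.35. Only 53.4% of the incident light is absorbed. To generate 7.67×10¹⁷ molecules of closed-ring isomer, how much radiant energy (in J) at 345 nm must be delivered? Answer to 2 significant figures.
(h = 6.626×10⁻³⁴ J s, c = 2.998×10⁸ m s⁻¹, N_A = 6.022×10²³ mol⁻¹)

2.4 J

Product: 7.67×10¹⁷ / 6.022×10²³ = 1.274×10⁻⁶ mol.
Photons that must be absorbed: 1.274×10⁻⁶ / 0.35 = 3.640×10⁻⁶ mol.
Incident photons needed: 3.640×10⁻⁶ / 0.534 = 6.816×10⁻⁶ mol.
Photon energy: hc/λ = 5.758×10⁻¹⁹ J; per mole, 3.467×10⁵ J mol⁻¹.
Energy required: 6.816×10⁻⁶ × 3.467×10⁵ = 2.4 J.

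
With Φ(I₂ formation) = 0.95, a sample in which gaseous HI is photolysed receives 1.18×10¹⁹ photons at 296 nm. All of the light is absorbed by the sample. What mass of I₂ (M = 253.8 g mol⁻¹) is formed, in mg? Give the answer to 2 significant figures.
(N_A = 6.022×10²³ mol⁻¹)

4.7 mg

Moles of photons: 1.18×10¹⁹ / 6.022×10²³ = 1.959×10⁻⁵ mol.
Product: Φ × n_abs = 0.95 × 1.959×10⁻⁵ = 1.861×10⁻⁵ mol.
Mass: 1.861×10⁻⁵ × 253.8 = 0.004723 g = 4.7 mg.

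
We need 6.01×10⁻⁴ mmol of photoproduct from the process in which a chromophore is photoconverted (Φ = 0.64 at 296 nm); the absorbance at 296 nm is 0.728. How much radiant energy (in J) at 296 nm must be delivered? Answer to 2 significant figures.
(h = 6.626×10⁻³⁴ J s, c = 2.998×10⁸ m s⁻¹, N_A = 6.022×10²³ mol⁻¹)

0.47 J

Product: 6.01×10⁻⁴ mmol = 6.01×10⁻⁷ mol.
Photons that must be absorbed: 6.01×10⁻⁷ / 0.64 = 9.391×10⁻⁷ mol.
Fraction absorbed: 1 − 10^(−0.728) = 0.8129.
Incident photons needed: 9.391×10⁻⁷ / 0.8129 = 1.155×10⁻⁶ mol.
Photon energy: hc/λ = 6.711×10⁻¹⁹ J; per mole, 4.041×10⁵ J mol⁻¹.
Energy required: 1.155×10⁻⁶ × 4.041×10⁵ = 0.47 J.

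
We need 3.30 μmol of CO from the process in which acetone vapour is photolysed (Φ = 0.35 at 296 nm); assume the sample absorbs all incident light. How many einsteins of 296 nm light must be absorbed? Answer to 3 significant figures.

Product: 3.30 μmol = 3.30×10⁻⁶ mol.
Photons that must be absorbed: 3.30×10⁻⁶ / 0.35 = 9.429×10⁻⁶ mol.

9.43×10⁻⁶ einstein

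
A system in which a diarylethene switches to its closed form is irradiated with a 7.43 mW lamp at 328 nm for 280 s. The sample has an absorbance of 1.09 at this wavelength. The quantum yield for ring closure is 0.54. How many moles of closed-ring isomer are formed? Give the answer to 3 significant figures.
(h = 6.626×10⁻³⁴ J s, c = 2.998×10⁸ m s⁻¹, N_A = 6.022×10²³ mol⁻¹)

Photon energy at 328 nm: hc/λ = (6.626×10⁻³⁴)(2.998×10⁸)/(328×10⁻⁹) = 6.056×10⁻¹⁹ J.
Energy delivered: (7.43 mW)(280 s) = 2.080 J.
Photons incident: 2.080 / 6.056×10⁻¹⁹ = 3.435×10¹⁸, i.e. 3.435×10¹⁸/6.022×10²³ = 5.704×10⁻⁶ mol.
Fraction absorbed: 1 − 10^(−1.09) = 0.9187.
Photons absorbed: 0.9187 × 5.704×10⁻⁶ = 5.240×10⁻⁶ mol.
Product: Φ × n_abs = 0.54 × 5.240×10⁻⁶ = 2.830×10⁻⁶ mol.

2.83×10⁻⁶ mol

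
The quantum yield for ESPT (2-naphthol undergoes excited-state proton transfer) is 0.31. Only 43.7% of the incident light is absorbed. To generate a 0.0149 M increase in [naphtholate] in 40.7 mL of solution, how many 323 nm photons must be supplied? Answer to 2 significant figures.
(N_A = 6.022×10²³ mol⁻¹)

2.7×10²¹ photons

Product: (0.0149 M)(0.0407 L) = 6.064×10⁻⁴ mol.
Photons that must be absorbed: 6.064×10⁻⁴ / 0.31 = 0.001956 mol.
Incident photons needed: 0.001956 / 0.437 = 0.004476 mol.
Photon count: 0.004476 × 6.022×10²³ = 2.7×10²¹.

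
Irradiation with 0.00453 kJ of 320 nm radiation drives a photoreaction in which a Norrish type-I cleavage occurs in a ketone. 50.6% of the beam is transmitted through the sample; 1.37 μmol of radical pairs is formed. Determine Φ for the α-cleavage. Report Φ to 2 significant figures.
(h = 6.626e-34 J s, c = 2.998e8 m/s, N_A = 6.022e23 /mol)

Product: 1.37 μmol = 1.37e-6 mol.
Photon energy at 320 nm: hc/λ = (6.626e-34)(2.998e8)/(320e-9) = 6.208e-19 J.
Incident energy: 0.00453 kJ = 4.53 J.
Photons incident: 4.53 / 6.208e-19 = 7.297e18, i.e. 7.297e18/6.022e23 = 1.212e-5 mol.
Fraction absorbed: 1 − 50.6/100 = 0.4940.
Photons absorbed: 0.4940 × 1.212e-5 = 5.987e-6 mol.
Φ = 1.37e-6 mol / 5.987e-6 mol photons = 0.23.

Φ = 0.23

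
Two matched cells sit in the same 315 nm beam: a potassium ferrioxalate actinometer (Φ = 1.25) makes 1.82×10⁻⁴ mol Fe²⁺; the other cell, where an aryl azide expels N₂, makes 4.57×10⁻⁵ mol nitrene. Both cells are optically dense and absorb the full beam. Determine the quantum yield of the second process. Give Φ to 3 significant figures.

Φ = 0.314

Photons absorbed by the actinometer: 1.82×10⁻⁴ / 1.25 = 1.456×10⁻⁴ mol.
Φ(unknown) = 4.57×10⁻⁵ / 1.456×10⁻⁴ = 0.314.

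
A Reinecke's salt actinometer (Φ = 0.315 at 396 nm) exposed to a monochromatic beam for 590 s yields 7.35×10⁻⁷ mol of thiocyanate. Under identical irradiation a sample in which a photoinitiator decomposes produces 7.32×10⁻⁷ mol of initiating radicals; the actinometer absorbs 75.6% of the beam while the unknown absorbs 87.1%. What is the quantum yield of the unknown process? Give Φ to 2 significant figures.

Φ = 0.27

Photons absorbed by the actinometer: 7.35×10⁻⁷ / 0.315 = 2.333×10⁻⁶ mol.
Incident flux: 2.333×10⁻⁶ / 0.756 = 3.086×10⁻⁶ einstein.
Absorbed by unknown: 0.871 × 3.086×10⁻⁶ = 2.688×10⁻⁶ mol.
Φ(unknown) = 7.32×10⁻⁷ / 2.688×10⁻⁶ = 0.27.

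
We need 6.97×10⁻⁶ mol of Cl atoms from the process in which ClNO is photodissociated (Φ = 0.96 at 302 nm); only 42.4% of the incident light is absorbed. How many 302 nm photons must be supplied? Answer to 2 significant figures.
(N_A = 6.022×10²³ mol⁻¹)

1.0×10¹⁹ photons

Photons that must be absorbed: 6.97×10⁻⁶ / 0.96 = 7.260×10⁻⁶ mol.
Incident photons needed: 7.260×10⁻⁶ / 0.424 = 1.712×10⁻⁵ mol.
Photon count: 1.712×10⁻⁵ × 6.022×10²³ = 1.0×10¹⁹.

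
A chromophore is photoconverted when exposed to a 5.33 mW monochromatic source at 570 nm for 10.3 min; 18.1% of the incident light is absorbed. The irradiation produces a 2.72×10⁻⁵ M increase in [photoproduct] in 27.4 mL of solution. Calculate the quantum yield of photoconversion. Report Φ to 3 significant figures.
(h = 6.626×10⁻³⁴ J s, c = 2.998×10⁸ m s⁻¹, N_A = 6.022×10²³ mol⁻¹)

Φ = 0.262

Product: (2.72×10⁻⁵ M)(0.0274 L) = 7.453×10⁻⁷ mol.
Photon energy at 570 nm: hc/λ = (6.626×10⁻³⁴)(2.998×10⁸)/(570×10⁻⁹) = 3.485×10⁻¹⁹ J.
Energy delivered: (5.33 mW)(618 s) = 3.294 J.
Photons incident: 3.294 / 3.485×10⁻¹⁹ = 9.452×10¹⁸, i.e. 9.452×10¹⁸/6.022×10²³ = 1.570×10⁻⁵ mol.
Photons absorbed: 0.181 × 1.570×10⁻⁵ = 2.842×10⁻⁶ mol.
Φ = 7.453×10⁻⁷ mol / 2.842×10⁻⁶ mol photons = 0.262.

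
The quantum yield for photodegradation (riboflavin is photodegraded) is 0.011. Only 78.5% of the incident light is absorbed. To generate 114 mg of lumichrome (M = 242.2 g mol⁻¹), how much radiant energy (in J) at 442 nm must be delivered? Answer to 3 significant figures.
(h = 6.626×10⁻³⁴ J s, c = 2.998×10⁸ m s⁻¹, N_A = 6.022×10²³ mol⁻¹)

Product: 114 mg / 242.2 g mol⁻¹ = 4.707×10⁻⁴ mol.
Photons that must be absorbed: 4.707×10⁻⁴ / 0.011 = 0.04279 mol.
Incident photons needed: 0.04279 / 0.785 = 0.05451 mol.
Photon energy: hc/λ = 4.494×10⁻¹⁹ J; per mole, 2.706×10⁵ J mol⁻¹.
Energy required: 0.05451 × 2.706×10⁵ = 1.48×10⁴ J.

1.48×10⁴ J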